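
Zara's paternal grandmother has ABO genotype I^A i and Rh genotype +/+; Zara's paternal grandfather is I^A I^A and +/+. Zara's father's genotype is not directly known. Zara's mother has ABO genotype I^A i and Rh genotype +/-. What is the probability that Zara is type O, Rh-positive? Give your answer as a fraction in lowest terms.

Zara's father's ABO genotype from I^A i × I^A I^A: 1/2 I^A I^A, 1/2 I^A i.
Crossing each possibility with the mother I^A i and summing P(type O): 1/2·0 + 1/2·1/4 = 1/8.
Similarly for Rh via the father's Rh distribution: P(Rh+) = 1.
Independent loci: 1/8 × 1 = 1/8.

1/8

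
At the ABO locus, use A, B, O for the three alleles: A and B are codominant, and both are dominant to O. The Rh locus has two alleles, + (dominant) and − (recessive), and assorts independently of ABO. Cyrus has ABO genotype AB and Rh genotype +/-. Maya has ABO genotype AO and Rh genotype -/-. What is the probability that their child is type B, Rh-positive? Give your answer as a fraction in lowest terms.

ABO cross AB × AO → offspring phenotypes: 1/2 A, 1/4 B, 1/4 AB.
Rh cross +/- × -/- → 1/2 Rh+, 1/2 Rh-.
Independent loci: P(type B, Rh-positive) = 1/4 × 1/2 = 1/8.

1/8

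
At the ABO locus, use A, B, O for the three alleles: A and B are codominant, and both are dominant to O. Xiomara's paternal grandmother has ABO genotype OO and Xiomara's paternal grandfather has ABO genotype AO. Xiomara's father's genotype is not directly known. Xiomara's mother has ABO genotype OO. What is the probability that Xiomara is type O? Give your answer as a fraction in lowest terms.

3/4

Xiomara's father's ABO genotype from OO × AO: 1/2 AO, 1/2 OO.
Crossing each possibility with the mother OO and summing P(type O): 1/2·1/2 + 1/2·1 = 3/4.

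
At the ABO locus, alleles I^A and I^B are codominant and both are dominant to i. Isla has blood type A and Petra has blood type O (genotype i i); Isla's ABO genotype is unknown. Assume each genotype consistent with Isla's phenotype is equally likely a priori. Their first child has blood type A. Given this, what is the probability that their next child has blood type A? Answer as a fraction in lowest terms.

5/6

Possible genotypes: Isla ∈ {I^A I^A, I^A i}; Petra ∈ {i i}.
Weight each parental genotype pair by prior × P(type-A child):
  I^A I^A × i i: posterior weight 2/3; P(next child type A) = 1.
  I^A i × i i: posterior weight 1/3; P(next child type A) = 1/2.
Weighted sum = 5/6.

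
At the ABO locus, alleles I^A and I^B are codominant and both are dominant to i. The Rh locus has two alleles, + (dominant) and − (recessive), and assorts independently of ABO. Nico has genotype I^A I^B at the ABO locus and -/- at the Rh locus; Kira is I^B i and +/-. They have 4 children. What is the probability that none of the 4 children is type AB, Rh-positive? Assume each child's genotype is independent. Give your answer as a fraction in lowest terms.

2401/4096

ABO cross I^A I^B × I^B i → 1/4 A, 1/2 B, 1/4 AB.
Rh cross -/- × +/- → 1/2 Rh+, 1/2 Rh-; so P(type AB, Rh-positive) = 1/4 × 1/2 = 1/8 per child.
P(not type AB, Rh-positive) = 7/8 for one child; (7/8)^4 = 2401/4096.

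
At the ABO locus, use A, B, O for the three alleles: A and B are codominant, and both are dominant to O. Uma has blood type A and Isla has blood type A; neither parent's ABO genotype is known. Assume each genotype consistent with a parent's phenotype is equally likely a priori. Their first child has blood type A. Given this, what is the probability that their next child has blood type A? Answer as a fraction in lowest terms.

19/20

Possible genotypes: Uma ∈ {AA, AO}; Isla ∈ {AA, AO}.
Weight each parental genotype pair by prior × P(type-A child):
  AA × AA: posterior weight 4/15; P(next child type A) = 1.
  AA × AO: posterior weight 4/15; P(next child type A) = 1.
  AO × AA: posterior weight 4/15; P(next child type A) = 1.
  AO × AO: posterior weight 1/5; P(next child type A) = 3/4.
Weighted sum = 19/20.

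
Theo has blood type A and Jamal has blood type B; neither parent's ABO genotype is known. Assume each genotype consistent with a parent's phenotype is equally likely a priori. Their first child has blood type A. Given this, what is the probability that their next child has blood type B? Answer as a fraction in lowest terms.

1/12

Possible genotypes: Theo ∈ {I^A I^A, I^A i}; Jamal ∈ {I^B I^B, I^B i}.
Weight each parental genotype pair by prior × P(type-A child):
  I^A I^A × I^B i: posterior weight 2/3; P(next child type B) = 0.
  I^A i × I^B i: posterior weight 1/3; P(next child type B) = 1/4.
Weighted sum = 1/12.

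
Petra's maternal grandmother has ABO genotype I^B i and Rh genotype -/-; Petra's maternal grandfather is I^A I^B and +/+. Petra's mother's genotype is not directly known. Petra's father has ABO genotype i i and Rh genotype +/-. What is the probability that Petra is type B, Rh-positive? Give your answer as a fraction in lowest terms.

Petra's mother's ABO genotype from I^B i × I^A I^B: 1/4 I^A I^B, 1/4 I^A i, 1/4 I^B I^B, 1/4 I^B i.
Crossing each possibility with the father i i and summing P(type B): 1/4·1/2 + 1/4·0 + 1/4·1 + 1/4·1/2 = 1/2.
Similarly for Rh via the mother's Rh distribution: P(Rh+) = 3/4.
Independent loci: 1/2 × 3/4 = 3/8.

3/8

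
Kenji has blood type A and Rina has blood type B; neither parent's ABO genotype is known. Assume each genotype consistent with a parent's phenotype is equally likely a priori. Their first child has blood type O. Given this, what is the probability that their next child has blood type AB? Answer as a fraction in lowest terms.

1/4

Possible genotypes: Kenji ∈ {AA, AO}; Rina ∈ {BB, BO}.
Weight each parental genotype pair by prior × P(type-O child):
  AO × BO: posterior weight 1; P(next child type AB) = 1/4.
Weighted sum = 1/4.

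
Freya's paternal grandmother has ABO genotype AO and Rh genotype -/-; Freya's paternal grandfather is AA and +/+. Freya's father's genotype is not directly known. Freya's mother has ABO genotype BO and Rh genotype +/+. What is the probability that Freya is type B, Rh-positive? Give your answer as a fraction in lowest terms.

Freya's father's ABO genotype from AO × AA: 1/2 AA, 1/2 AO.
Crossing each possibility with the mother BO and summing P(type B): 1/2·0 + 1/2·1/4 = 1/8.
Similarly for Rh via the father's Rh distribution: P(Rh+) = 1.
Independent loci: 1/8 × 1 = 1/8.

1/8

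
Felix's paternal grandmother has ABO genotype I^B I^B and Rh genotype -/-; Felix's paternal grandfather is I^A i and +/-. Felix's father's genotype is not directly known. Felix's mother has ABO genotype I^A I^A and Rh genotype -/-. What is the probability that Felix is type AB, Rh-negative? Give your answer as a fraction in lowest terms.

3/8

Felix's father's ABO genotype from I^B I^B × I^A i: 1/2 I^A I^B, 1/2 I^B i.
Crossing each possibility with the mother I^A I^A and summing P(type AB): 1/2·1/2 + 1/2·1/2 = 1/2.
Similarly for Rh via the father's Rh distribution: P(Rh-) = 3/4.
Independent loci: 1/2 × 3/4 = 3/8.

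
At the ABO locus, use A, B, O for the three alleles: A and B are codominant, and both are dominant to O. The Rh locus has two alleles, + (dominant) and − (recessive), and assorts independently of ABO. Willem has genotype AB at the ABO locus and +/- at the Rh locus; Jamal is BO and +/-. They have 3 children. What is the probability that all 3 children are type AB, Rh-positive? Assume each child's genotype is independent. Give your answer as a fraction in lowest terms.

ABO cross AB × BO → 1/4 A, 1/2 B, 1/4 AB.
Rh cross +/- × +/- → 3/4 Rh+, 1/4 Rh-; so P(type AB, Rh-positive) = 1/4 × 3/4 = 3/16 per child.
All 3 independent: (3/16)^3 = 27/4096.

27/4096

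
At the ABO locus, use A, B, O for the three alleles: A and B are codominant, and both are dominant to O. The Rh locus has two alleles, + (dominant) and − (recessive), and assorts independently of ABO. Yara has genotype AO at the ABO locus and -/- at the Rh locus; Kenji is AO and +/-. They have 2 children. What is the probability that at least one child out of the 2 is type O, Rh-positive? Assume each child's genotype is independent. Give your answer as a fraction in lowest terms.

15/64

ABO cross AO × AO → 1/4 O, 3/4 A.
Rh cross -/- × +/- → 1/2 Rh+, 1/2 Rh-; so P(type O, Rh-positive) = 1/4 × 1/2 = 1/8 per child.
P(none) = (7/8)^2 = 49/64; P(at least one) = 1 − 49/64 = 15/64.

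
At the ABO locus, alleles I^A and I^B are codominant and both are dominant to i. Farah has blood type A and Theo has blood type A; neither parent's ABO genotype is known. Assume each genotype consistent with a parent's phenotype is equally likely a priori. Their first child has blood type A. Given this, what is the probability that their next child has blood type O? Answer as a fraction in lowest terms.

1/20

Possible genotypes: Farah ∈ {I^A I^A, I^A i}; Theo ∈ {I^A I^A, I^A i}.
Weight each parental genotype pair by prior × P(type-A child):
  I^A I^A × I^A I^A: posterior weight 4/15; P(next child type O) = 0.
  I^A I^A × I^A i: posterior weight 4/15; P(next child type O) = 0.
  I^A i × I^A I^A: posterior weight 4/15; P(next child type O) = 0.
  I^A i × I^A i: posterior weight 1/5; P(next child type O) = 1/4.
Weighted sum = 1/20.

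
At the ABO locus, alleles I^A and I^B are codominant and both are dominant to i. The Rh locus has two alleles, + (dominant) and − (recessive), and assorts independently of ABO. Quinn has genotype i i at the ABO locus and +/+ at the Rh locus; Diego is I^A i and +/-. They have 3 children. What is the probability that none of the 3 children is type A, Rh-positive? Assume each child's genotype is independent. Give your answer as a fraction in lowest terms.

ABO cross i i × I^A i → 1/2 O, 1/2 A.
Rh cross +/+ × +/- → 1 Rh+; so P(type A, Rh-positive) = 1/2 × 1 = 1/2 per child.
P(not type A, Rh-positive) = 1/2 for one child; (1/2)^3 = 1/8.

1/8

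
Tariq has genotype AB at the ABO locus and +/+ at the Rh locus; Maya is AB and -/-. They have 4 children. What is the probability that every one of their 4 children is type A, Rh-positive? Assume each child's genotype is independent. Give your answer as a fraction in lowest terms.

ABO cross AB × AB → 1/4 A, 1/4 B, 1/2 AB.
Rh cross +/+ × -/- → 1 Rh+; so P(type A, Rh-positive) = 1/4 × 1 = 1/4 per child.
All 4 independent: (1/4)^4 = 1/256.

1/256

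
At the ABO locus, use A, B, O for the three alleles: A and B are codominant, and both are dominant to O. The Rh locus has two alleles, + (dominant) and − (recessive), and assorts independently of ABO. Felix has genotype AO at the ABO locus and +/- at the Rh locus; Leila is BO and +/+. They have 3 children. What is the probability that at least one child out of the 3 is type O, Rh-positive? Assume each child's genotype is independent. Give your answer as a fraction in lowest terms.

ABO cross AO × BO → 1/4 O, 1/4 A, 1/4 B, 1/4 AB.
Rh cross +/- × +/+ → 1 Rh+; so P(type O, Rh-positive) = 1/4 × 1 = 1/4 per child.
P(none) = (3/4)^3 = 27/64; P(at least one) = 1 − 27/64 = 37/64.

37/64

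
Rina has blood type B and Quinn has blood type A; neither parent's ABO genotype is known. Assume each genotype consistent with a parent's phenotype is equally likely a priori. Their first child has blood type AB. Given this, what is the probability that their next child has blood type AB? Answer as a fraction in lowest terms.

Possible genotypes: Rina ∈ {I^B I^B, I^B i}; Quinn ∈ {I^A I^A, I^A i}.
Weight each parental genotype pair by prior × P(type-AB child):
  I^B I^B × I^A I^A: posterior weight 4/9; P(next child type AB) = 1.
  I^B I^B × I^A i: posterior weight 2/9; P(next child type AB) = 1/2.
  I^B i × I^A I^A: posterior weight 2/9; P(next child type AB) = 1/2.
  I^B i × I^A i: posterior weight 1/9; P(next child type AB) = 1/4.
Weighted sum = 25/36.

25/36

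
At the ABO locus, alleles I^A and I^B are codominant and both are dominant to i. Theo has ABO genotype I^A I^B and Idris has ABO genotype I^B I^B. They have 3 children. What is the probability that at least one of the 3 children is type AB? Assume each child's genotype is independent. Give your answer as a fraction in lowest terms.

ABO cross I^A I^B × I^B I^B → 1/2 B, 1/2 AB.
So P(type AB) = 1/2 per child.
P(none) = (1/2)^3 = 1/8; P(at least one) = 1 − 1/8 = 7/8.

7/8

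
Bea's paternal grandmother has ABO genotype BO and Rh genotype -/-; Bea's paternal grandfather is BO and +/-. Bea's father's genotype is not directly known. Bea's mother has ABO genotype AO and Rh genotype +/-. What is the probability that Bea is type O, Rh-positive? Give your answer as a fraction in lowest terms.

Bea's father's ABO genotype from BO × BO: 1/4 BB, 1/2 BO, 1/4 OO.
Crossing each possibility with the mother AO and summing P(type O): 1/4·0 + 1/2·1/4 + 1/4·1/2 = 1/4.
Similarly for Rh via the father's Rh distribution: P(Rh+) = 5/8.
Independent loci: 1/4 × 5/8 = 5/32.

5/32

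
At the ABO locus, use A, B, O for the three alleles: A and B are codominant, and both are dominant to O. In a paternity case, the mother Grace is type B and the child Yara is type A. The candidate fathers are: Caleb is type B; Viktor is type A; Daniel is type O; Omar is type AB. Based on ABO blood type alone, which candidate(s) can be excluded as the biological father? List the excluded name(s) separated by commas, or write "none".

A candidate is excluded only if no genotype consistent with his phenotype could produce a type A child with a type B mother.
Caleb (type B): no genotype consistent with that phenotype can produce a type-A child with a type-B mother.
Daniel (type O): no genotype consistent with that phenotype can produce a type-A child with a type-B mother.

Caleb, Daniel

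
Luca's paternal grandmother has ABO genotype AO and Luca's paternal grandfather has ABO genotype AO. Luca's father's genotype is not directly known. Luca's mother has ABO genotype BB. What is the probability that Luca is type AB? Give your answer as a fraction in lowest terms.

Luca's father's ABO genotype from AO × AO: 1/4 AA, 1/2 AO, 1/4 OO.
Crossing each possibility with the mother BB and summing P(type AB): 1/4·1 + 1/2·1/2 + 1/4·0 = 1/2.

1/2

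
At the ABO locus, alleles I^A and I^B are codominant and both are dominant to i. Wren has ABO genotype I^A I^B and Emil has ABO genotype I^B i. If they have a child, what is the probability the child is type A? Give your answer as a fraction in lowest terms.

ABO cross I^A I^B × I^B i → offspring phenotypes: 1/4 A, 1/2 B, 1/4 AB.
So P(type A) = 1/4.

1/4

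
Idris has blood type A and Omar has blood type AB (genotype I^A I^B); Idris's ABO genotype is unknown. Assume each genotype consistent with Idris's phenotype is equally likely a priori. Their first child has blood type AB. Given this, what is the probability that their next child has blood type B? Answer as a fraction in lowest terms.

1/12

Possible genotypes: Idris ∈ {I^A I^A, I^A i}; Omar ∈ {I^A I^B}.
Weight each parental genotype pair by prior × P(type-AB child):
  I^A I^A × I^A I^B: posterior weight 2/3; P(next child type B) = 0.
  I^A i × I^A I^B: posterior weight 1/3; P(next child type B) = 1/4.
Weighted sum = 1/12.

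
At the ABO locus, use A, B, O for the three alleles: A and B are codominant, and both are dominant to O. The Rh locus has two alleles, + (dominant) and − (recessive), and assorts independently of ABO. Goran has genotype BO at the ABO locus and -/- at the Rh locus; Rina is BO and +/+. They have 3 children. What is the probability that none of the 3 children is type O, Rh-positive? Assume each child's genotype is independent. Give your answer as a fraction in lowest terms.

27/64

ABO cross BO × BO → 1/4 O, 3/4 B.
Rh cross -/- × +/+ → 1 Rh+; so P(type O, Rh-positive) = 1/4 × 1 = 1/4 per child.
P(not type O, Rh-positive) = 3/4 for one child; (3/4)^3 = 27/64.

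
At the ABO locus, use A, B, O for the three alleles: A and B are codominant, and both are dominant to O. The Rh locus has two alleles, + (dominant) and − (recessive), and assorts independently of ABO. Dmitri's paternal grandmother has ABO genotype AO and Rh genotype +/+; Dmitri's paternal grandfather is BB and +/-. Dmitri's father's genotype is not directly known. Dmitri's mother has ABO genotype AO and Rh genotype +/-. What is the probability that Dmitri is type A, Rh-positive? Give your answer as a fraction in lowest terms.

Dmitri's father's ABO genotype from AO × BB: 1/2 AB, 1/2 BO.
Crossing each possibility with the mother AO and summing P(type A): 1/2·1/2 + 1/2·1/4 = 3/8.
Similarly for Rh via the father's Rh distribution: P(Rh+) = 7/8.
Independent loci: 3/8 × 7/8 = 21/64.

21/64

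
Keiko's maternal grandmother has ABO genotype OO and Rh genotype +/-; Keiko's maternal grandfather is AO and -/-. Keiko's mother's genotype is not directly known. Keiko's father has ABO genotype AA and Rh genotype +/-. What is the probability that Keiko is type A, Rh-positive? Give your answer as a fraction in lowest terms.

5/8

Keiko's mother's ABO genotype from OO × AO: 1/2 AO, 1/2 OO.
Crossing each possibility with the father AA and summing P(type A): 1/2·1 + 1/2·1 = 1.
Similarly for Rh via the mother's Rh distribution: P(Rh+) = 5/8.
Independent loci: 1 × 5/8 = 5/8.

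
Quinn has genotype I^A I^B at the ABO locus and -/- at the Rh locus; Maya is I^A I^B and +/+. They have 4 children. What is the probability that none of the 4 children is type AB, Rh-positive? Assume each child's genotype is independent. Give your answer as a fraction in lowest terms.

1/16

ABO cross I^A I^B × I^A I^B → 1/4 A, 1/4 B, 1/2 AB.
Rh cross -/- × +/+ → 1 Rh+; so P(type AB, Rh-positive) = 1/2 × 1 = 1/2 per child.
P(not type AB, Rh-positive) = 1/2 for one child; (1/2)^4 = 1/16.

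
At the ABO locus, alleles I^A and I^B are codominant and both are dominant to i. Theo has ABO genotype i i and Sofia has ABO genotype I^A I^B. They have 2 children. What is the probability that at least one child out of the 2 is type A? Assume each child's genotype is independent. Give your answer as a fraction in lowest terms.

ABO cross i i × I^A I^B → 1/2 A, 1/2 B.
So P(type A) = 1/2 per child.
P(none) = (1/2)^2 = 1/4; P(at least one) = 1 − 1/4 = 3/4.

3/4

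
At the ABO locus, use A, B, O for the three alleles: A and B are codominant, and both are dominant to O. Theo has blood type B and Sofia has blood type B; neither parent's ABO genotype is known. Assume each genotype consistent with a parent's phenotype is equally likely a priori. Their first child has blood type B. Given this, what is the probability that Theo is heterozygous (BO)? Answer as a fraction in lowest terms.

7/15

Possible genotypes: Theo ∈ {BB, BO}; Sofia ∈ {BB, BO}.
Weight each parental genotype pair by prior × P(type-B child):
  BB × BB: posterior weight 4/15.
  BB × BO: posterior weight 4/15.
  BO × BB: posterior weight 4/15.
  BO × BO: posterior weight 1/5.
Sum the posterior weight over pairs where Theo is BO: 7/15.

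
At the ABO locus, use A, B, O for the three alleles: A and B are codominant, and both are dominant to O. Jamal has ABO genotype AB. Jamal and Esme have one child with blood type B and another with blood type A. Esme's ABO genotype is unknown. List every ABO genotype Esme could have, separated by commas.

For each candidate genotype of Esme, check whether crossing it with AB can produce every observed child phenotype.
  AA → possible child types {A, AB} ✗
  AB → possible child types {A, B, AB} ✓
  AO → possible child types {A, B, AB} ✓
  BB → possible child types {B, AB} ✗
  BO → possible child types {A, B, AB} ✓
  OO → possible child types {A, B} ✓

AB, AO, BO, OO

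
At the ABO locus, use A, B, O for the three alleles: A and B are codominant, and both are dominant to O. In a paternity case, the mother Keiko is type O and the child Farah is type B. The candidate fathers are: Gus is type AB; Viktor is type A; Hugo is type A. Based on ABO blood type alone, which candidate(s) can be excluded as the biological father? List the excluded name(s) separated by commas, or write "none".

A candidate is excluded only if no genotype consistent with his phenotype could produce a type B child with a type O mother.
Viktor (type A): no genotype consistent with that phenotype can produce a type-B child with a type-O mother.
Hugo (type A): no genotype consistent with that phenotype can produce a type-B child with a type-O mother.

Viktor, Hugo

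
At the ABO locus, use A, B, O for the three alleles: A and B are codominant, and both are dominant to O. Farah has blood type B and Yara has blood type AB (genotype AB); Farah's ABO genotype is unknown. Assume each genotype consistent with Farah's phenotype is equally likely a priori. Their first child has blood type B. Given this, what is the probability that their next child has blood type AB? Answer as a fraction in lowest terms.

3/8

Possible genotypes: Farah ∈ {BB, BO}; Yara ∈ {AB}.
Weight each parental genotype pair by prior × P(type-B child):
  BB × AB: posterior weight 1/2; P(next child type AB) = 1/2.
  BO × AB: posterior weight 1/2; P(next child type AB) = 1/4.
Weighted sum = 3/8.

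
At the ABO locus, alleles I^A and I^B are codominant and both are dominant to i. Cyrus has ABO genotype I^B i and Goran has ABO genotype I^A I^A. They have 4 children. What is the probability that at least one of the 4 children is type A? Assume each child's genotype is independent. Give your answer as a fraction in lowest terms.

ABO cross I^B i × I^A I^A → 1/2 A, 1/2 AB.
So P(type A) = 1/2 per child.
P(none) = (1/2)^4 = 1/16; P(at least one) = 1 − 1/16 = 15/16.

15/16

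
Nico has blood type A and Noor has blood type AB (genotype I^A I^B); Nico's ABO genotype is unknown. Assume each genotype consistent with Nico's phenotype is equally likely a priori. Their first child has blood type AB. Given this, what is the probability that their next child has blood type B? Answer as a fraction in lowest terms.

1/12

Possible genotypes: Nico ∈ {I^A I^A, I^A i}; Noor ∈ {I^A I^B}.
Weight each parental genotype pair by prior × P(type-AB child):
  I^A I^A × I^A I^B: posterior weight 2/3; P(next child type B) = 0.
  I^A i × I^A I^B: posterior weight 1/3; P(next child type B) = 1/4.
Weighted sum = 1/12.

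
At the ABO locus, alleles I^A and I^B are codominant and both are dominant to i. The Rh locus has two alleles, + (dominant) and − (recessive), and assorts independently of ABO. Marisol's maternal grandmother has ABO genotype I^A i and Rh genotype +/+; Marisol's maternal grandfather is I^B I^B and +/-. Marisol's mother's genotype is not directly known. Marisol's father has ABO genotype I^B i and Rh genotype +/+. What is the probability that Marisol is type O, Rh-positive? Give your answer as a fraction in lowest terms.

Marisol's mother's ABO genotype from I^A i × I^B I^B: 1/2 I^A I^B, 1/2 I^B i.
Crossing each possibility with the father I^B i and summing P(type O): 1/2·0 + 1/2·1/4 = 1/8.
Similarly for Rh via the mother's Rh distribution: P(Rh+) = 1.
Independent loci: 1/8 × 1 = 1/8.

1/8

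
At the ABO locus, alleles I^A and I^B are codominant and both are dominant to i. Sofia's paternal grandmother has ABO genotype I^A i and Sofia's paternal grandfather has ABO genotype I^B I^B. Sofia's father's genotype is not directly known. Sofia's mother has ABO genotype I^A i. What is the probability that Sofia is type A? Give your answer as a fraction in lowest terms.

3/8

Sofia's father's ABO genotype from I^A i × I^B I^B: 1/2 I^A I^B, 1/2 I^B i.
Crossing each possibility with the mother I^A i and summing P(type A): 1/2·1/2 + 1/2·1/4 = 3/8.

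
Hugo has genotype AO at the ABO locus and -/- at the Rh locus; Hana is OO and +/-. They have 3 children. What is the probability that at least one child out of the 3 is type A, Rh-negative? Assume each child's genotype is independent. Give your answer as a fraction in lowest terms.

ABO cross AO × OO → 1/2 O, 1/2 A.
Rh cross -/- × +/- → 1/2 Rh+, 1/2 Rh-; so P(type A, Rh-negative) = 1/2 × 1/2 = 1/4 per child.
P(none) = (3/4)^3 = 27/64; P(at least one) = 1 − 27/64 = 37/64.

37/64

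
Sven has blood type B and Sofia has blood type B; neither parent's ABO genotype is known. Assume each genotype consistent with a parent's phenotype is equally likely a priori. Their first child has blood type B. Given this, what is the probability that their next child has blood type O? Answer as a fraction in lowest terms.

Possible genotypes: Sven ∈ {I^B I^B, I^B i}; Sofia ∈ {I^B I^B, I^B i}.
Weight each parental genotype pair by prior × P(type-B child):
  I^B I^B × I^B I^B: posterior weight 4/15; P(next child type O) = 0.
  I^B I^B × I^B i: posterior weight 4/15; P(next child type O) = 0.
  I^B i × I^B I^B: posterior weight 4/15; P(next child type O) = 0.
  I^B i × I^B i: posterior weight 1/5; P(next child type O) = 1/4.
Weighted sum = 1/20.

1/20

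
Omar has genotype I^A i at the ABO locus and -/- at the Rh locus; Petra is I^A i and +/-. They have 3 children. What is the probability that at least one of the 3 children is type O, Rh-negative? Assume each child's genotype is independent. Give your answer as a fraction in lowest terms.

169/512

ABO cross I^A i × I^A i → 1/4 O, 3/4 A.
Rh cross -/- × +/- → 1/2 Rh+, 1/2 Rh-; so P(type O, Rh-negative) = 1/4 × 1/2 = 1/8 per child.
P(none) = (7/8)^3 = 343/512; P(at least one) = 1 − 343/512 = 169/512.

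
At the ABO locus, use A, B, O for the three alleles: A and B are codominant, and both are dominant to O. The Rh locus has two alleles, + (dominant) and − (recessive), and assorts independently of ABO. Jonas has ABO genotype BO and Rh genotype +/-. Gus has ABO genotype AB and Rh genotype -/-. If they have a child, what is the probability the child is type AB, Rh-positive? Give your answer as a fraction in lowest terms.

ABO cross BO × AB → offspring phenotypes: 1/4 A, 1/2 B, 1/4 AB.
Rh cross +/- × -/- → 1/2 Rh+, 1/2 Rh-.
Independent loci: P(type AB, Rh-positive) = 1/4 × 1/2 = 1/8.

1/8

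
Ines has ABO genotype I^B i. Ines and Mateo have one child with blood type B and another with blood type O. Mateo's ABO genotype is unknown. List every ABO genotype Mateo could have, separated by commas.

For each candidate genotype of Mateo, check whether crossing it with I^B i can produce every observed child phenotype.
  I^A I^A → possible child types {A, AB} ✗
  I^A I^B → possible child types {A, B, AB} ✗
  I^A i → possible child types {O, A, B, AB} ✓
  I^B I^B → possible child types {B} ✗
  I^B i → possible child types {O, B} ✓
  i i → possible child types {O, B} ✓

I^A i, I^B i, i i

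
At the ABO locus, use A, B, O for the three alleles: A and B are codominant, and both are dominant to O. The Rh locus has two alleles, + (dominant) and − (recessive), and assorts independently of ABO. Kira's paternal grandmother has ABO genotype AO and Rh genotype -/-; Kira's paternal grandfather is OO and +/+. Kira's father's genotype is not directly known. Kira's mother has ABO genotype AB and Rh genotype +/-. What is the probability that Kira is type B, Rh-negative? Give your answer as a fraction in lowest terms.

3/32

Kira's father's ABO genotype from AO × OO: 1/2 AO, 1/2 OO.
Crossing each possibility with the mother AB and summing P(type B): 1/2·1/4 + 1/2·1/2 = 3/8.
Similarly for Rh via the father's Rh distribution: P(Rh-) = 1/4.
Independent loci: 3/8 × 1/4 = 3/32.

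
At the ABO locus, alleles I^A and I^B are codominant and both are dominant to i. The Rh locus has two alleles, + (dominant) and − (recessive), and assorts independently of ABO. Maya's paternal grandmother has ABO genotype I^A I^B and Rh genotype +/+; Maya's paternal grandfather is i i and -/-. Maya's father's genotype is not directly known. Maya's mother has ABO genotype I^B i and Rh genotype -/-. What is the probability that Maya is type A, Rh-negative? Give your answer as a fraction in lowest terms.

Maya's father's ABO genotype from I^A I^B × i i: 1/2 I^A i, 1/2 I^B i.
Crossing each possibility with the mother I^B i and summing P(type A): 1/2·1/4 + 1/2·0 = 1/8.
Similarly for Rh via the father's Rh distribution: P(Rh-) = 1/2.
Independent loci: 1/8 × 1/2 = 1/16.

1/16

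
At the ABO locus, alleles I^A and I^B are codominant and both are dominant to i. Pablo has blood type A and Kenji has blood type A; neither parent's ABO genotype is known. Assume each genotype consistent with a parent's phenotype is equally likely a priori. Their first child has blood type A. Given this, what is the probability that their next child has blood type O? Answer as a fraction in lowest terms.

1/20

Possible genotypes: Pablo ∈ {I^A I^A, I^A i}; Kenji ∈ {I^A I^A, I^A i}.
Weight each parental genotype pair by prior × P(type-A child):
  I^A I^A × I^A I^A: posterior weight 4/15; P(next child type O) = 0.
  I^A I^A × I^A i: posterior weight 4/15; P(next child type O) = 0.
  I^A i × I^A I^A: posterior weight 4/15; P(next child type O) = 0.
  I^A i × I^A i: posterior weight 1/5; P(next child type O) = 1/4.
Weighted sum = 1/20.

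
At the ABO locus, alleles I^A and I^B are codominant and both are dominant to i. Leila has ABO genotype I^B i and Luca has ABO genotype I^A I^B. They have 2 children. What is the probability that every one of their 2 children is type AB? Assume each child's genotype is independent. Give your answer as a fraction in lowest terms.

ABO cross I^B i × I^A I^B → 1/4 A, 1/2 B, 1/4 AB.
So P(type AB) = 1/4 per child.
All 2 independent: (1/4)^2 = 1/16.

1/16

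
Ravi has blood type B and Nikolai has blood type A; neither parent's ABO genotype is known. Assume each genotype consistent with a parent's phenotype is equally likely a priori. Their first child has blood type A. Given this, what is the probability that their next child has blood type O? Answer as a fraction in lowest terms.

1/12

Possible genotypes: Ravi ∈ {I^B I^B, I^B i}; Nikolai ∈ {I^A I^A, I^A i}.
Weight each parental genotype pair by prior × P(type-A child):
  I^B i × I^A I^A: posterior weight 2/3; P(next child type O) = 0.
  I^B i × I^A i: posterior weight 1/3; P(next child type O) = 1/4.
Weighted sum = 1/12.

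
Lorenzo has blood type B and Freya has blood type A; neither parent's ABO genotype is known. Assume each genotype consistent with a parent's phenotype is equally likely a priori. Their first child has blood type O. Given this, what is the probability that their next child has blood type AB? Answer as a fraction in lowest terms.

Possible genotypes: Lorenzo ∈ {BB, BO}; Freya ∈ {AA, AO}.
Weight each parental genotype pair by prior × P(type-O child):
  BO × AO: posterior weight 1; P(next child type AB) = 1/4.
Weighted sum = 1/4.

1/4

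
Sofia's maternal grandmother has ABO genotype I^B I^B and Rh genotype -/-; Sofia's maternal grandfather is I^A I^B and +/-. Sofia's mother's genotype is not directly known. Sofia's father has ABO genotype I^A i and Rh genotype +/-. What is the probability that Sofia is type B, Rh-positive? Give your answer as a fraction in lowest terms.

Sofia's mother's ABO genotype from I^B I^B × I^A I^B: 1/2 I^A I^B, 1/2 I^B I^B.
Crossing each possibility with the father I^A i and summing P(type B): 1/2·1/4 + 1/2·1/2 = 3/8.
Similarly for Rh via the mother's Rh distribution: P(Rh+) = 5/8.
Independent loci: 3/8 × 5/8 = 15/64.

15/64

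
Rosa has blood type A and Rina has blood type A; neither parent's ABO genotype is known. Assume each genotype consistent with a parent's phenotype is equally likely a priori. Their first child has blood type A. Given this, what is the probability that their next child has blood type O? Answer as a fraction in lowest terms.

Possible genotypes: Rosa ∈ {AA, AO}; Rina ∈ {AA, AO}.
Weight each parental genotype pair by prior × P(type-A child):
  AA × AA: posterior weight 4/15; P(next child type O) = 0.
  AA × AO: posterior weight 4/15; P(next child type O) = 0.
  AO × AA: posterior weight 4/15; P(next child type O) = 0.
  AO × AO: posterior weight 1/5; P(next child type O) = 1/4.
Weighted sum = 1/20.

1/20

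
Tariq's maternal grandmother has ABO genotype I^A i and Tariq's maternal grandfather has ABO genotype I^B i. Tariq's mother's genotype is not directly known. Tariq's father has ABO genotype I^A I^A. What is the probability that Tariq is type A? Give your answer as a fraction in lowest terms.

3/4

Tariq's mother's ABO genotype from I^A i × I^B i: 1/4 I^A I^B, 1/4 I^A i, 1/4 I^B i, 1/4 i i.
Crossing each possibility with the father I^A I^A and summing P(type A): 1/4·1/2 + 1/4·1 + 1/4·1/2 + 1/4·1 = 3/4.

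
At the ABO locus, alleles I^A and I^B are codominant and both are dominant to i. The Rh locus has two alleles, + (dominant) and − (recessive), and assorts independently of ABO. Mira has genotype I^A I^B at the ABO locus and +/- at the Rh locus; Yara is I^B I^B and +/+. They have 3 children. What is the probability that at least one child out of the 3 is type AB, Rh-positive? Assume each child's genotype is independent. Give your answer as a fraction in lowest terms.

7/8

ABO cross I^A I^B × I^B I^B → 1/2 B, 1/2 AB.
Rh cross +/- × +/+ → 1 Rh+; so P(type AB, Rh-positive) = 1/2 × 1 = 1/2 per child.
P(none) = (1/2)^3 = 1/8; P(at least one) = 1 − 1/8 = 7/8.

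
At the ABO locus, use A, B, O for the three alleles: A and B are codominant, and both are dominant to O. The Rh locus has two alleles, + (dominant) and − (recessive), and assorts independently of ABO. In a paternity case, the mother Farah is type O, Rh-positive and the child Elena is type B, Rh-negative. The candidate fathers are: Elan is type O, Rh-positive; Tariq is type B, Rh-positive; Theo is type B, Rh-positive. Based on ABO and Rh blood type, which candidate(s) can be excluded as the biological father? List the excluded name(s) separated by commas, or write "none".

Elan

A candidate is excluded only if no genotype consistent with his phenotype could produce a type B, Rh-negative child with a type O, Rh-positive mother.
Elan (type O, Rh+): no genotype consistent with that phenotype can produce a type-B Rh- child with a type-O mother.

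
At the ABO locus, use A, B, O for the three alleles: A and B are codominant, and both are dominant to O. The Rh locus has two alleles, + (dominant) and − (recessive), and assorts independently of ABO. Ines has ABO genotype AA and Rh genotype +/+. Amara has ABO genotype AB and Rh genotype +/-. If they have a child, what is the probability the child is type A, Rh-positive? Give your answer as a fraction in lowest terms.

1/2

ABO cross AA × AB → offspring phenotypes: 1/2 A, 1/2 AB.
Rh cross +/+ × +/- → 1 Rh+.
Independent loci: P(type A, Rh-positive) = 1/2 × 1 = 1/2.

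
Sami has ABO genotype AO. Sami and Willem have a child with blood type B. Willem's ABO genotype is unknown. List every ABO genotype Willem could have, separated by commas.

For each candidate genotype of Willem, check whether crossing it with AO can produce every observed child phenotype.
  AA → possible child types {A} ✗
  AB → possible child types {A, B, AB} ✓
  AO → possible child types {O, A} ✗
  BB → possible child types {B, AB} ✓
  BO → possible child types {O, A, B, AB} ✓
  OO → possible child types {O, A} ✗

AB, BB, BO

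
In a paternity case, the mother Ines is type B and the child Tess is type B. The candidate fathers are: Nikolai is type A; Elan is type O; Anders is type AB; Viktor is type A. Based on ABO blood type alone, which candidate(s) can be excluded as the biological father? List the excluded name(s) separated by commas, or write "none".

none

A candidate is excluded only if no genotype consistent with his phenotype could produce a type B child with a type B mother.
Every candidate has at least one consistent genotype combination, so none can be excluded.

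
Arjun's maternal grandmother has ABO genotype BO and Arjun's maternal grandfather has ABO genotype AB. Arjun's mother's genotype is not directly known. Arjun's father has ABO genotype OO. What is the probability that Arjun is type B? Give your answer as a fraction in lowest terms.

Arjun's mother's ABO genotype from BO × AB: 1/4 AB, 1/4 AO, 1/4 BB, 1/4 BO.
Crossing each possibility with the father OO and summing P(type B): 1/4·1/2 + 1/4·0 + 1/4·1 + 1/4·1/2 = 1/2.

1/2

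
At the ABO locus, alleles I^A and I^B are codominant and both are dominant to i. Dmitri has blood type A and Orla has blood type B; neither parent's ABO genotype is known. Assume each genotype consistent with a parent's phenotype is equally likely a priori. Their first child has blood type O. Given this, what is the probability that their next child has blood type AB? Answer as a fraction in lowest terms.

Possible genotypes: Dmitri ∈ {I^A I^A, I^A i}; Orla ∈ {I^B I^B, I^B i}.
Weight each parental genotype pair by prior × P(type-O child):
  I^A i × I^B i: posterior weight 1; P(next child type AB) = 1/4.
Weighted sum = 1/4.

1/4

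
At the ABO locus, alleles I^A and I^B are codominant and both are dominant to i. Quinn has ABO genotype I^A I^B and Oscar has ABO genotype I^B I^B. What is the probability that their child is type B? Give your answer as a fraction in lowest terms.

1/2

ABO cross I^A I^B × I^B I^B → offspring phenotypes: 1/2 B, 1/2 AB.
So P(type B) = 1/2.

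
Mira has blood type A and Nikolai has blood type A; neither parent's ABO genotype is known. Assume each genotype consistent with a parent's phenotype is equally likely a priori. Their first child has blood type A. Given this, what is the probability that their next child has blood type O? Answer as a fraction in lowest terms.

1/20

Possible genotypes: Mira ∈ {I^A I^A, I^A i}; Nikolai ∈ {I^A I^A, I^A i}.
Weight each parental genotype pair by prior × P(type-A child):
  I^A I^A × I^A I^A: posterior weight 4/15; P(next child type O) = 0.
  I^A I^A × I^A i: posterior weight 4/15; P(next child type O) = 0.
  I^A i × I^A I^A: posterior weight 4/15; P(next child type O) = 0.
  I^A i × I^A i: posterior weight 1/5; P(next child type O) = 1/4.
Weighted sum = 1/20.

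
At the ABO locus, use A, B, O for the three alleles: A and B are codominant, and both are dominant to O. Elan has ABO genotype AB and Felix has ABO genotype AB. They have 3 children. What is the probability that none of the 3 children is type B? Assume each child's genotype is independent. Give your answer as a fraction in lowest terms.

27/64

ABO cross AB × AB → 1/4 A, 1/4 B, 1/2 AB.
So P(type B) = 1/4 per child.
P(not type B) = 3/4 for one child; (3/4)^3 = 27/64.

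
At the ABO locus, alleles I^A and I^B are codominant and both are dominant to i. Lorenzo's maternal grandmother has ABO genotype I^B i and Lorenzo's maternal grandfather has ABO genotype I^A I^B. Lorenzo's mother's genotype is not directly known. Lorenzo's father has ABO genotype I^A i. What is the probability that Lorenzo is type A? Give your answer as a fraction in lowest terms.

3/8

Lorenzo's mother's ABO genotype from I^B i × I^A I^B: 1/4 I^A I^B, 1/4 I^A i, 1/4 I^B I^B, 1/4 I^B i.
Crossing each possibility with the father I^A i and summing P(type A): 1/4·1/2 + 1/4·3/4 + 1/4·0 + 1/4·1/4 = 3/8.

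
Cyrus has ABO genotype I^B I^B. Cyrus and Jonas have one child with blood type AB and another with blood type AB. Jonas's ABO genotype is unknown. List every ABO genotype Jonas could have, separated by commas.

I^A I^A, I^A I^B, I^A i

For each candidate genotype of Jonas, check whether crossing it with I^B I^B can produce every observed child phenotype.
  I^A I^A → possible child types {AB} ✓
  I^A I^B → possible child types {B, AB} ✓
  I^A i → possible child types {B, AB} ✓
  I^B I^B → possible child types {B} ✗
  I^B i → possible child types {B} ✗
  i i → possible child types {B} ✗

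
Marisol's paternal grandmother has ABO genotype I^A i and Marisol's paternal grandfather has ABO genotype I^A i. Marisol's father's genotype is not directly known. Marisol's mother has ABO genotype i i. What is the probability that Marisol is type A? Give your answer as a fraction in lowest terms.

1/2

Marisol's father's ABO genotype from I^A i × I^A i: 1/4 I^A I^A, 1/2 I^A i, 1/4 i i.
Crossing each possibility with the mother i i and summing P(type A): 1/4·1 + 1/2·1/2 + 1/4·0 = 1/2.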